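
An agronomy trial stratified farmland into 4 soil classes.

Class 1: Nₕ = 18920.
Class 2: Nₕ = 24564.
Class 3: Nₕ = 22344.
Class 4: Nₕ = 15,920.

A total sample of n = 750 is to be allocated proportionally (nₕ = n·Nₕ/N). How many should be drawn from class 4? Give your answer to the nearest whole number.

N = 18920 + 24564 + 22344 + 15920 = 81748.
n_4 = 750·15920/81748 = 146.059... → 146.

146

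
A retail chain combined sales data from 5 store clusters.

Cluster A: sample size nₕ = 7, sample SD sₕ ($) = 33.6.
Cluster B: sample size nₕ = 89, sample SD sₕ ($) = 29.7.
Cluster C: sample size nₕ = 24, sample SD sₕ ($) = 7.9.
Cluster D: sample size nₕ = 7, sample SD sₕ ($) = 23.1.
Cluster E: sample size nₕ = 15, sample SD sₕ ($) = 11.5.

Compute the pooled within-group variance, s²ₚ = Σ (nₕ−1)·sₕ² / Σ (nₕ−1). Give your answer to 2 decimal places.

663.40

Degrees of freedom: 6 + 88 + 23 + 6 + 14 = 137.
Σ(nₕ−1)sₕ² = 6·1128.96 + 88·882.09 + 23·62.41 + 6·533.61 + 14·132.25 = 90886.27.
s²ₚ = 90886.27 / 137 = 663.4034... → 663.40.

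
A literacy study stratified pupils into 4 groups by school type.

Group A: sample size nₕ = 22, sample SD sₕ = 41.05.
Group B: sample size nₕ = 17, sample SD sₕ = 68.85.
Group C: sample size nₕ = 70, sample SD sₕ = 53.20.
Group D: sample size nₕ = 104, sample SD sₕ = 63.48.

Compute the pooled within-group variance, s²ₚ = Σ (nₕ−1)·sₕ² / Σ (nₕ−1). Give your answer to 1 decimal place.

3452.5

A: (22−1)·41.05² = 21·1685.1025 = 35387.1525
B: (17−1)·68.85² = 16·4740.3225 = 75845.16
C: (70−1)·53.20² = 69·2830.24 = 195286.56
D: (104−1)·63.48² = 103·4029.7104 = 415060.1712
Numerator = 721579.0437; denominator = Σ(nₕ−1) = 209.
s²ₚ = 721579.0437/209 = 3452.531... → 3452.5.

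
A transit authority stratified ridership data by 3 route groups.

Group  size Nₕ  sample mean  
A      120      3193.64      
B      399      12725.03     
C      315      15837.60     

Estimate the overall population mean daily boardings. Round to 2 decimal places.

12529.22

N = 120 + 399 + 315 = 834.
Overall mean = Σ (Nₕ/N)·x̄ₕ — weight by population share, not a simple average.
Σ Nₕx̄ₕ = 120·3193.64 + 399·12725.03 + 315·15837.60 = 383236.8 + 5077286.97 + 4988844 = 10449367.77.
Divide by N: 10449367.77 / 834 = 12529.2179... → 12529.22.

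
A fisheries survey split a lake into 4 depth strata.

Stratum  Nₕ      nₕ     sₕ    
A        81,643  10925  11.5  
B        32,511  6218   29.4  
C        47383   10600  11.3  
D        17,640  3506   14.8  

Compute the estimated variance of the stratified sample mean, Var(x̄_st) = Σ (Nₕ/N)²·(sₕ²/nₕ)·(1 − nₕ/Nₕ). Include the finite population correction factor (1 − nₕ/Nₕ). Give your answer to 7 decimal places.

0.0070174

N = 179177; Wₕ = Nₕ/N.
stratum A: (81643/179177)²·11.5²/10925·(1 − 10925/81643) = 0.0021770010
stratum B: (32511/179177)²·29.4²/6218·(1 − 6218/32511) = 0.0037012625
stratum C: (47383/179177)²·11.3²/10600·(1 − 10600/47383) = 0.0006539676
stratum D: (17640/179177)²·14.8²/3506·(1 − 3506/17640) = 0.0004851887
Sum = 0.0070174198 → 0.0070174.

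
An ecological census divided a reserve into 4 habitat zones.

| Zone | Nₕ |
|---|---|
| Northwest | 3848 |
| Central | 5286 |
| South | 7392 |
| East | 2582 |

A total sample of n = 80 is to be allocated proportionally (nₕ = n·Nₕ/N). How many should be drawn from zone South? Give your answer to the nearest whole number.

N = 3848 + 5286 + 7392 + 2582 = 19108.
n_South = 80·7392/19108 = 30.948... → 31.

31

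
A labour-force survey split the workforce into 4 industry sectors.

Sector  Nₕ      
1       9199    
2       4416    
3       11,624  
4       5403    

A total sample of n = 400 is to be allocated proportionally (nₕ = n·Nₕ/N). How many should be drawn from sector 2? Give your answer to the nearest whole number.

58

Share of sector 2 = 4416/30642 = 0.14412.
Allocate 400 × 0.14412 = 57.646... → 58.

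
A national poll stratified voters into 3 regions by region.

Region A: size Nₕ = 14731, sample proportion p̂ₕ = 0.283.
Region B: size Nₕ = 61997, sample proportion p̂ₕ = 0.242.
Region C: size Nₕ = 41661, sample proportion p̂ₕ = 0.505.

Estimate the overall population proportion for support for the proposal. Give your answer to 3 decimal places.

0.340

Wₕ = Nₕ/N with N = 118389: 0.1244, 0.5237, 0.3519.
p̂_st = 0.1244·0.283 + 0.5237·0.242 + 0.3519·0.505 ≈ 0.33965... → 0.340.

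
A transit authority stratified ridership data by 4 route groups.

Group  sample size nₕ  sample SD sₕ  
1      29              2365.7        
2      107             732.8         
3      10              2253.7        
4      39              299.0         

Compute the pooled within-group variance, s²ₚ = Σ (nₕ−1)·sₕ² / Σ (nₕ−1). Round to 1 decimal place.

1451570.7

1: (29−1)·2365.7² = 28·5596536.49 = 156703021.72
2: (107−1)·732.8² = 106·536995.84 = 56921559.04
3: (10−1)·2253.7² = 9·5079163.69 = 45712473.21
4: (39−1)·299.0² = 38·89401 = 3397238
Numerator = 262734291.97; denominator = Σ(nₕ−1) = 181.
s²ₚ = 262734291.97/181 = 1451570.674... → 1451570.7.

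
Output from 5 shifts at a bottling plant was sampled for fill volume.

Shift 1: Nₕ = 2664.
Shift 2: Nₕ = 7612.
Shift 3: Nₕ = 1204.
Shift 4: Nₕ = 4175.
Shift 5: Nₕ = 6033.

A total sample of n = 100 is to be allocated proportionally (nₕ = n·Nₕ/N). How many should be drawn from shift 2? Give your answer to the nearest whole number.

35

N = 2664 + 7612 + 1204 + 4175 + 6033 = 21688.
n_2 = 100·7612/21688 = 35.098... → 35.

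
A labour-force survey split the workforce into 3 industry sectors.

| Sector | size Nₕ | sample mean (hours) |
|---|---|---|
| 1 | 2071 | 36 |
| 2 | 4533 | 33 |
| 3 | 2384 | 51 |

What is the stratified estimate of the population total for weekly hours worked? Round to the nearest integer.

Population total = Σ Nₕ·x̄ₕ (each stratum's size times its mean).
2071·36 + 4533·33 + 2384·51 = 74556 + 149589 + 121584 = 345729.

345729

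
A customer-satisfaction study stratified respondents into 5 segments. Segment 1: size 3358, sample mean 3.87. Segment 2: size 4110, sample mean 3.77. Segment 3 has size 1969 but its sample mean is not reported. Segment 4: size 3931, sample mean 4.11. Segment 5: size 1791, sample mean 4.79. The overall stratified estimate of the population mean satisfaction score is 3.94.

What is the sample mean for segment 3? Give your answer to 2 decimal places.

Σ Nₕx̄ₕ = N·μ, so 1969·x̄_3 = 15159·3.94 − (3358·3.87 + 4110·3.77 + 3931·4.11 + 1791·4.79).
= 59726.46 − 53225.46 = 6501.
x̄_3 = 6501 / 1969 = 3.3017... → 3.30.

3.30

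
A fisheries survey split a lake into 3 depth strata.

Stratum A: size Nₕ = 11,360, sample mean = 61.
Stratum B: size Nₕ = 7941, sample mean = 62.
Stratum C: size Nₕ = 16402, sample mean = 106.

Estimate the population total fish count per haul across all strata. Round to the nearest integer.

Estimate total by summing Nₕ·x̄ₕ over strata.
11360·61 + 7941·62 + 16402·106 = 692960 + 492342 + 1738612 = 2923914.

2923914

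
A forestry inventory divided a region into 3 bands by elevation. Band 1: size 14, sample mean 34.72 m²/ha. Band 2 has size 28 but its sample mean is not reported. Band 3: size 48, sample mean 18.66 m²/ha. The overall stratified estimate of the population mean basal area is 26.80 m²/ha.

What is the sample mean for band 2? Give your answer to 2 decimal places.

N = 14 + 28 + 48 = 90.
Overall total = μ·N = 26.80·90 = 2412.
Subtract the known strata: 14·34.72 + 48·18.66 = 1381.76.
Remaining total for band 2: 2412 − 1381.76 = 1030.24.
Divide by its size: 1030.24 / 28 = 36.7943... → 36.79.

36.79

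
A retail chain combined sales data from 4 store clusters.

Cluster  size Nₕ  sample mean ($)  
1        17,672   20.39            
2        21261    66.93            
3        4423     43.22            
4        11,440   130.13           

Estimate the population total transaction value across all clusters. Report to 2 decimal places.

Population total = Σ Nₕ·x̄ₕ (each stratum's size times its mean).
17672·20.39 + 21261·66.93 + 4423·43.22 + 11440·130.13 = 360332.08 + 1422998.73 + 191162.06 + 1488687.2 = 3463180.07.

3463180.07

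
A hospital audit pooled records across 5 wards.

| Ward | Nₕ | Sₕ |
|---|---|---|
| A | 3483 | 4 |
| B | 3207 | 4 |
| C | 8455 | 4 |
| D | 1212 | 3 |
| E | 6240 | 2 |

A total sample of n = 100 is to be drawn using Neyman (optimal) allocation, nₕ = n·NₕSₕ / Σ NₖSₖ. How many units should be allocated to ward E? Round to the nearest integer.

16

A: NₕSₕ = 3483·4 = 13932
B: NₕSₕ = 3207·4 = 12828
C: NₕSₕ = 8455·4 = 33820
D: NₕSₕ = 1212·3 = 3636
E: NₕSₕ = 6240·2 = 12480
Σ NₕSₕ = 76696.
n_E = 100·12480/76696 = 16.272... → 16.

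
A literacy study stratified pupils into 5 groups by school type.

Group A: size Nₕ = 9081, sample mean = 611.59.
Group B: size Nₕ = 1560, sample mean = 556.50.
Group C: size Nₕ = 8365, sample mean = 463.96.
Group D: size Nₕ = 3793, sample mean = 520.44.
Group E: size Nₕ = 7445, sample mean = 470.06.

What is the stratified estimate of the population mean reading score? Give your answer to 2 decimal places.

521.65

x̄_st = (Σ Nₕx̄ₕ) / (Σ Nₕ) = (9081·611.59 + 1560·556.50 + 8365·463.96 + 3793·520.44 + 7445·470.06) / 30244
= 15776639.81 / 30244 = 521.6453... → 521.65.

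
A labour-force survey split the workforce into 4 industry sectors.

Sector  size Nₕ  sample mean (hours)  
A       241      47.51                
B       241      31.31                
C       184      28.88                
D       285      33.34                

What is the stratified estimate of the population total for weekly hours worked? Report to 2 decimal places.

33811.44

Estimate total by summing Nₕ·x̄ₕ over strata.
241·47.51 + 241·31.31 + 184·28.88 + 285·33.34 = 11449.91 + 7545.71 + 5313.92 + 9501.9 = 33811.44.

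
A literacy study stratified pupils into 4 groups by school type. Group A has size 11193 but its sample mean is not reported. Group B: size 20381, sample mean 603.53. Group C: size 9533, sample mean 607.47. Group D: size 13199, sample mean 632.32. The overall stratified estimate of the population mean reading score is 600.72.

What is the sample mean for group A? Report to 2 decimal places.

Σ Nₕx̄ₕ = N·μ, so 11193·x̄_A = 54306·600.72 − (20381·603.53 + 9533·607.47 + 13199·632.32).
= 32622700.32 − 26437548.12 = 6185152.2.
x̄_A = 6185152.2 / 11193 = 552.5911... → 552.59.

552.59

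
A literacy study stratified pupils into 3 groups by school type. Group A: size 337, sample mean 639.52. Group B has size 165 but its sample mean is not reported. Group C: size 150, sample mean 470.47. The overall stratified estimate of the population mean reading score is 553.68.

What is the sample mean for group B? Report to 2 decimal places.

Σ Nₕx̄ₕ = N·μ, so 165·x̄_B = 652·553.68 − (337·639.52 + 150·470.47).
= 360999.36 − 286088.74 = 74910.62.
x̄_B = 74910.62 / 165 = 454.0038... → 454.00.

454.00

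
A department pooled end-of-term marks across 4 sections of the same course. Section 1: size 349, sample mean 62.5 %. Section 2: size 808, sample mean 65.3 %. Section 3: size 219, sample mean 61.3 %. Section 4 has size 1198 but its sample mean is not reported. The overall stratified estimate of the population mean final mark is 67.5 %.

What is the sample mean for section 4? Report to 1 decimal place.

Σ Nₕx̄ₕ = N·μ, so 1198·x̄_4 = 2574·67.5 − (349·62.5 + 808·65.3 + 219·61.3).
= 173745 − 87999.6 = 85745.4.
x̄_4 = 85745.4 / 1198 = 71.574... → 71.6.

71.6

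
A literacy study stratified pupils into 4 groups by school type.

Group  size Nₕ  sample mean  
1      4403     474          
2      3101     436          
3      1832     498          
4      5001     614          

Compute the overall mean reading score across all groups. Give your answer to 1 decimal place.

N = 4403 + 3101 + 1832 + 5001 = 14337.
Overall mean = Σ (Nₕ/N)·x̄ₕ — weight by population share, not a simple average.
Σ Nₕx̄ₕ = 4403·474 + 3101·436 + 1832·498 + 5001·614 = 2087022 + 1352036 + 912336 + 3070614 = 7422008.
Divide by N: 7422008 / 14337 = 517.682... → 517.7.

517.7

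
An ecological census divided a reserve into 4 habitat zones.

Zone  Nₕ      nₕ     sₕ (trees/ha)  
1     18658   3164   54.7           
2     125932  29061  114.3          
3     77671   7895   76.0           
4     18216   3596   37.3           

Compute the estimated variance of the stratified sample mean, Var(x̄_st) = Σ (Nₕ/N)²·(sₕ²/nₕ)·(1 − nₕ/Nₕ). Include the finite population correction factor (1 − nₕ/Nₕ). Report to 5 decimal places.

0.16991

N = 240477. Term for each stratum: Wₕ²sₕ²/nₕ·(1−nₕ/Nₕ).
Var(x̄_st) = 0.00472737 + 0.09483414 + 0.06856349 + 0.00178177 = 0.16990677 → 0.16991.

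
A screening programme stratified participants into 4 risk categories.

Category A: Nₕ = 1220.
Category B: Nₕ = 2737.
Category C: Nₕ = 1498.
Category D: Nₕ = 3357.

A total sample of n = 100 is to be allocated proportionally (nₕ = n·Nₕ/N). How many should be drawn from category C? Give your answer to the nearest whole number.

N = 1220 + 2737 + 1498 + 3357 = 8812.
n_C = 100·1498/8812 = 17.000... → 17.

17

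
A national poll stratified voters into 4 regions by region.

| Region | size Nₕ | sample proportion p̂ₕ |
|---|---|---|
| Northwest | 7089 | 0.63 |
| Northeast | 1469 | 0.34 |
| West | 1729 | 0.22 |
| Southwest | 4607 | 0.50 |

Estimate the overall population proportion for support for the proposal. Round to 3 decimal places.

0.514

N = 7089 + 1469 + 1729 + 4607 = 14894.
Overall proportion = Σ (Nₕ/N)·p̂ₕ.
Σ Nₕp̂ₕ = 4466.07 + 499.46 + 380.38 + 2303.5 = 7649.41.
7649.41 / 14894 = 0.51359... → 0.514.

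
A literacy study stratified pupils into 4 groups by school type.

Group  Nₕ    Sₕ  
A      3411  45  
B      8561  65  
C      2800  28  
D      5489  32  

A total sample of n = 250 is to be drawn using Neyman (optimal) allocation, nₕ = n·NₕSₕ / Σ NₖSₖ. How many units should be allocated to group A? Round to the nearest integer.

Σ NₕSₕ = 3411·45 + 8561·65 + 2800·28 + 5489·32 = 964008.
Share for A: 153495/964008 = 0.15923.
n_A = 250 × 0.15923 = 39.806... → 40.

40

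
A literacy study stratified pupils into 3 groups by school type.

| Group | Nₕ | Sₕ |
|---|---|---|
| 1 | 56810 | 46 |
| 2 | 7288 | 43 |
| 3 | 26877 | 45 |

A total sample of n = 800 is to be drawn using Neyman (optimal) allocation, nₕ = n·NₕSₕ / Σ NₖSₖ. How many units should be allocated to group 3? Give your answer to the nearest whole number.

1: NₕSₕ = 56810·46 = 2613260
2: NₕSₕ = 7288·43 = 313384
3: NₕSₕ = 26877·45 = 1209465
Σ NₕSₕ = 4136109.
n_3 = 800·1209465/4136109 = 233.933... → 234.

234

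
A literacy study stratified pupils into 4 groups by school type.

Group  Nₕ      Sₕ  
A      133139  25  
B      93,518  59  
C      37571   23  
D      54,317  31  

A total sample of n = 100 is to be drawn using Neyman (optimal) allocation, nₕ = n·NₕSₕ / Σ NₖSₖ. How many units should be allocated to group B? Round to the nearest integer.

48

A: NₕSₕ = 133139·25 = 3328475
B: NₕSₕ = 93518·59 = 5517562
C: NₕSₕ = 37571·23 = 864133
D: NₕSₕ = 54317·31 = 1683827
Σ NₕSₕ = 11393997.
n_B = 100·5517562/11393997 = 48.425... → 48.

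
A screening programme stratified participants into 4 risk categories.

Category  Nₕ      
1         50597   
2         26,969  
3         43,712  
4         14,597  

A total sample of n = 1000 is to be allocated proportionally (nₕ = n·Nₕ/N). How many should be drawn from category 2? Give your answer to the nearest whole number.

Share of category 2 = 26969/135875 = 0.19848.
Allocate 1000 × 0.19848 = 198.484... → 198.

198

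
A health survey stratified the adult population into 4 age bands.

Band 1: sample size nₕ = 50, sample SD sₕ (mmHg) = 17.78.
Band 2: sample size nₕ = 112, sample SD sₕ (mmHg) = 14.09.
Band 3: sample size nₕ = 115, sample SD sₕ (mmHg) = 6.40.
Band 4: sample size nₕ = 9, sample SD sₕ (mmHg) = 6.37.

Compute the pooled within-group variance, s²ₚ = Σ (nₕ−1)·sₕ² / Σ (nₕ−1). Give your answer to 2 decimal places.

150.78

Degrees of freedom: 49 + 111 + 114 + 8 = 282.
Σ(nₕ−1)sₕ² = 49·316.1284 + 111·198.5281 + 114·40.96 + 8·40.5769 = 42520.9659.
s²ₚ = 42520.9659 / 282 = 150.7836... → 150.78.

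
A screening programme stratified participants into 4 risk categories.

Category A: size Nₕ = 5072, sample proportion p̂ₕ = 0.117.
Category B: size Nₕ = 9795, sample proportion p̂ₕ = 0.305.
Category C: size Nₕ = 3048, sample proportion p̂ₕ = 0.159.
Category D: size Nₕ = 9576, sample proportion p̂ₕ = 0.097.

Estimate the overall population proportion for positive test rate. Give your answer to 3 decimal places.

Wₕ = Nₕ/N with N = 27491: 0.1845, 0.3563, 0.1109, 0.3483.
p̂_st = 0.1845·0.117 + 0.3563·0.305 + 0.1109·0.159 + 0.3483·0.097 ≈ 0.18167... → 0.182.

0.182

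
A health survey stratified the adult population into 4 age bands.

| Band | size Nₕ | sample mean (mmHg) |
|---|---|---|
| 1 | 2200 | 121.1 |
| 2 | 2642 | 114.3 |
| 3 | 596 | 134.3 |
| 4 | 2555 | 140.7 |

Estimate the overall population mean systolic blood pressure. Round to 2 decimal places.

x̄_st = (Σ Nₕx̄ₕ) / (Σ Nₕ) = (2200·121.1 + 2642·114.3 + 596·134.3 + 2555·140.7) / 7993
= 1007931.9 / 7993 = 126.1018... → 126.10.

126.10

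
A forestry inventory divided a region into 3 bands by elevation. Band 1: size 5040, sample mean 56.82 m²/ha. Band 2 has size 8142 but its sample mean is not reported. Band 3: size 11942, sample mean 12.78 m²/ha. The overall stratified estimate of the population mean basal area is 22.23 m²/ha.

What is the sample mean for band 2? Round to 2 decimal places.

14.68

N = 5040 + 8142 + 11942 = 25124.
Overall total = μ·N = 22.23·25124 = 558506.52.
Subtract the known strata: 5040·56.82 + 11942·12.78 = 438991.56.
Remaining total for band 2: 558506.52 − 438991.56 = 119514.96.
Divide by its size: 119514.96 / 8142 = 14.6788... → 14.68.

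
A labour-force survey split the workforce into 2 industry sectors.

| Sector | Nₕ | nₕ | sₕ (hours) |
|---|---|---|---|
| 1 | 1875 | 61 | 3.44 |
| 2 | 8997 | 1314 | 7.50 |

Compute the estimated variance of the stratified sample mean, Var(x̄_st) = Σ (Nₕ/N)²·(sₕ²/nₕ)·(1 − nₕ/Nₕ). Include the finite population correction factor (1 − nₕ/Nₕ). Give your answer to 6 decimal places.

0.030617

N = 10872. Term for each stratum: Wₕ²sₕ²/nₕ·(1−nₕ/Nₕ).
Var(x̄_st) = 0.005582217 + 0.025034379 = 0.030616596 → 0.030617.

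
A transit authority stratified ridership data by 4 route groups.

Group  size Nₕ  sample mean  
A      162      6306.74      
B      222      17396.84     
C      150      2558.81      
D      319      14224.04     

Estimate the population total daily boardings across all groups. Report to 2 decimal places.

A: 162·6306.74 = 1021691.88
B: 222·17396.84 = 3862098.48
C: 150·2558.81 = 383821.5
D: 319·14224.04 = 4537468.76
τ̂ = Σ Nₕx̄ₕ = 9805080.62.

9805080.62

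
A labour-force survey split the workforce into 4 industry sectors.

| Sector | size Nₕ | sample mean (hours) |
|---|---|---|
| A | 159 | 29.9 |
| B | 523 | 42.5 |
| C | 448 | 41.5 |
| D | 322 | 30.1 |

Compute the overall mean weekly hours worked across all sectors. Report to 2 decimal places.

38.06

N = 159 + 523 + 448 + 322 = 1452.
Overall mean = Σ (Nₕ/N)·x̄ₕ — weight by population share, not a simple average.
Σ Nₕx̄ₕ = 159·29.9 + 523·42.5 + 448·41.5 + 322·30.1 = 4754.1 + 22227.5 + 18592 + 9692.2 = 55265.8.
Divide by N: 55265.8 / 1452 = 38.0618... → 38.06.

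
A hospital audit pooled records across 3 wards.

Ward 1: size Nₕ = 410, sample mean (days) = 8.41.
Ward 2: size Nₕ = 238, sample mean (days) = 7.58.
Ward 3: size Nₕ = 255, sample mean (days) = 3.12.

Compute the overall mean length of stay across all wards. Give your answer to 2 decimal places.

x̄_st = (Σ Nₕx̄ₕ) / (Σ Nₕ) = (410·8.41 + 238·7.58 + 255·3.12) / 903
= 6047.74 / 903 = 6.6974... → 6.70.

6.70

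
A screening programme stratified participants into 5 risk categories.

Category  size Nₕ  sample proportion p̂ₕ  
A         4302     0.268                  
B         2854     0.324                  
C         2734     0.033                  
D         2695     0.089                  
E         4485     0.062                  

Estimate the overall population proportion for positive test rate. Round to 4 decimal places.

0.1573

Wₕ = Nₕ/N with N = 17070: 0.2520, 0.1672, 0.1602, 0.1579, 0.2627.
p̂_st = 0.2520·0.268 + 0.1672·0.324 + 0.1602·0.033 + 0.1579·0.089 + 0.2627·0.062 ≈ 0.157339... → 0.1573.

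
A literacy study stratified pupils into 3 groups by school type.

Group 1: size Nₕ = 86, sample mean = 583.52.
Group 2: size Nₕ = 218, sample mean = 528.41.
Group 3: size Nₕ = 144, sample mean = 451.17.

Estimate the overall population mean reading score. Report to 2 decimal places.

514.16

N = 448; weights Wₕ = Nₕ/N = (0.1920, 0.4866, 0.3214).
x̄_st = Σ Wₕ·x̄ₕ = 0.1920·583.52 + 0.4866·528.41 + 0.3214·451.17 ≈ 514.1620...
→ 514.16.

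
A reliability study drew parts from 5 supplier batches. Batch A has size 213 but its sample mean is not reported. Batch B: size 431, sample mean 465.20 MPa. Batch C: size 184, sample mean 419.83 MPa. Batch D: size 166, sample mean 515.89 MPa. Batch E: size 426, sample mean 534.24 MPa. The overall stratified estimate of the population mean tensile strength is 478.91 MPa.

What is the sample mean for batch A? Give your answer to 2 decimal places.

418.21

Σ Nₕx̄ₕ = N·μ, so 213·x̄_A = 1420·478.91 − (431·465.20 + 184·419.83 + 166·515.89 + 426·534.24).
= 680052.2 − 590973.9 = 89078.3.
x̄_A = 89078.3 / 213 = 418.2080... → 418.21.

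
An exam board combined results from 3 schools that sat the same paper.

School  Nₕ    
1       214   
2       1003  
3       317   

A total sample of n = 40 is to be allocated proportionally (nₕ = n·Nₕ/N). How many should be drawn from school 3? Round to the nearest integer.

N = 214 + 1003 + 317 = 1534.
n_3 = 40·317/1534 = 8.266... → 8.

8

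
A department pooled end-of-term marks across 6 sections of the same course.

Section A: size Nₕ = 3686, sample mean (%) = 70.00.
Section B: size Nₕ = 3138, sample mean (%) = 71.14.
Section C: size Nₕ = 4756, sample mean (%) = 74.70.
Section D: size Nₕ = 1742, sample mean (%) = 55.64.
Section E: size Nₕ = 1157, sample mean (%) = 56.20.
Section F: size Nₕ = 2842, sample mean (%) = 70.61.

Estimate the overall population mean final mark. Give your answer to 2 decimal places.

N = 17321; weights Wₕ = Nₕ/N = (0.2128, 0.1812, 0.2746, 0.1006, 0.0668, 0.1641).
x̄_st = Σ Wₕ·x̄ₕ = 0.2128·70.00 + 0.1812·71.14 + 0.2746·74.70 + 0.1006·55.64 + 0.0668·56.20 + 0.1641·70.61 ≈ 69.2311...
→ 69.23.

69.23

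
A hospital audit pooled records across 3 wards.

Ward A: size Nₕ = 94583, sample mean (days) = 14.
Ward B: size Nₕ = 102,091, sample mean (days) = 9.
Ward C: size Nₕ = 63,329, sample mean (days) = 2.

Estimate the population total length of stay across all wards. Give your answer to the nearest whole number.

2369639

Estimate total by summing Nₕ·x̄ₕ over strata.
94583·14 + 102091·9 + 63329·2 = 1324162 + 918819 + 126658 = 2369639.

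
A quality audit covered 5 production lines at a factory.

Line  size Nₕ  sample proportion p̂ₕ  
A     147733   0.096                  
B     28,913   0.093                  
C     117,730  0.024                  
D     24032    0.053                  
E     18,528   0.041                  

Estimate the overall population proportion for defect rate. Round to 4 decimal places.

N = 147733 + 28913 + 117730 + 24032 + 18528 = 336936.
Overall proportion = Σ (Nₕ/N)·p̂ₕ.
Σ Nₕp̂ₕ = 14182.368 + 2688.909 + 2825.52 + 1273.696 + 759.648 = 21730.141.
21730.141 / 336936 = 0.064493... → 0.0645.

0.0645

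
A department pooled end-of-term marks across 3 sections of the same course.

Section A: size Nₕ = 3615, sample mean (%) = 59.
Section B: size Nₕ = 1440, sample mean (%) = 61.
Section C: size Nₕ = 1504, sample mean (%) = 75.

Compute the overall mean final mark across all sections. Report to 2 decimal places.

63.11

x̄_st = (Σ Nₕx̄ₕ) / (Σ Nₕ) = (3615·59 + 1440·61 + 1504·75) / 6559
= 413925 / 6559 = 63.1079... → 63.11.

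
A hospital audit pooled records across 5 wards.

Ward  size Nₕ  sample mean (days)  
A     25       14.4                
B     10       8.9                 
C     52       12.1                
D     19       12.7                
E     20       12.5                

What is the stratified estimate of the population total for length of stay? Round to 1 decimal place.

1569.5

Estimate total by summing Nₕ·x̄ₕ over strata.
25·14.4 + 10·8.9 + 52·12.1 + 19·12.7 + 20·12.5 = 360 + 89 + 629.2 + 241.3 + 250 = 1569.5.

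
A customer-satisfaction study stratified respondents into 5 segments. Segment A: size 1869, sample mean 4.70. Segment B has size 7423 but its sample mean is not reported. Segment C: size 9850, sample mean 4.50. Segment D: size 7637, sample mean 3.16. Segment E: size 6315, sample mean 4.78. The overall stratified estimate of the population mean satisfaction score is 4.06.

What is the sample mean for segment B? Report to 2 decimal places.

Σ Nₕx̄ₕ = N·μ, so 7423·x̄_B = 33094·4.06 − (1869·4.70 + 9850·4.50 + 7637·3.16 + 6315·4.78).
= 134361.64 − 107427.92 = 26933.72.
x̄_B = 26933.72 / 7423 = 3.6284... → 3.63.

3.63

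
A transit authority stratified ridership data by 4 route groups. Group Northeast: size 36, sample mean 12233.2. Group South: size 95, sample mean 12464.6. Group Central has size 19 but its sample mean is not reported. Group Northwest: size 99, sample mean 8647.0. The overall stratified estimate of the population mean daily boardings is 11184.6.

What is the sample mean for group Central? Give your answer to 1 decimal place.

N = 36 + 95 + 19 + 99 = 249.
Overall total = μ·N = 11184.6·249 = 2784965.4.
Subtract the known strata: 36·12233.2 + 95·12464.6 + 99·8647.0 = 2480585.2.
Remaining total for group Central: 2784965.4 − 2480585.2 = 304380.2.
Divide by its size: 304380.2 / 19 = 16020.011... → 16020.0.

16020.0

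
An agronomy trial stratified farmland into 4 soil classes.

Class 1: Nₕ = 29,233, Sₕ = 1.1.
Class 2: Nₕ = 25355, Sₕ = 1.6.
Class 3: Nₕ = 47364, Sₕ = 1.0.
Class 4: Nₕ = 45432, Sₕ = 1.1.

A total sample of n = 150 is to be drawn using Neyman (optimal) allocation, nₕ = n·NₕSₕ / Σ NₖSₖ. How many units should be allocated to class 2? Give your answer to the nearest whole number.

36

Σ NₕSₕ = 29233·1.1 + 25355·1.6 + 47364·1.0 + 45432·1.1 = 170063.5.
Share for 2: 40568/170063.5 = 0.23855.
n_2 = 150 × 0.23855 = 35.782... → 36.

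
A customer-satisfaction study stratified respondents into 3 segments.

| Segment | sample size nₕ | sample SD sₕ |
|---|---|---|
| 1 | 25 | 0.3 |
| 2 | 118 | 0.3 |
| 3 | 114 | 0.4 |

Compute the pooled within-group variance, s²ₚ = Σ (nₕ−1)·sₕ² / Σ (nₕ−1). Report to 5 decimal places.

0.12114

Degrees of freedom: 24 + 117 + 113 = 254.
Σ(nₕ−1)sₕ² = 24·0.09 + 117·0.09 + 113·0.16 = 30.77.
s²ₚ = 30.77 / 254 = 0.1211417... → 0.12114.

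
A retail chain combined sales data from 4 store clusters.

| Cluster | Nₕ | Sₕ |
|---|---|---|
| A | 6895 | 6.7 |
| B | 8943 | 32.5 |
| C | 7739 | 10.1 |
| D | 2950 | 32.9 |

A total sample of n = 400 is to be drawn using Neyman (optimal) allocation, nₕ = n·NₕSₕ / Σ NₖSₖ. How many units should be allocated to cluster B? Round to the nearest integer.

A: NₕSₕ = 6895·6.7 = 46196.5
B: NₕSₕ = 8943·32.5 = 290647.5
C: NₕSₕ = 7739·10.1 = 78163.9
D: NₕSₕ = 2950·32.9 = 97055
Σ NₕSₕ = 512062.9.
n_B = 400·290647.5/512062.9 = 227.040... → 227.

227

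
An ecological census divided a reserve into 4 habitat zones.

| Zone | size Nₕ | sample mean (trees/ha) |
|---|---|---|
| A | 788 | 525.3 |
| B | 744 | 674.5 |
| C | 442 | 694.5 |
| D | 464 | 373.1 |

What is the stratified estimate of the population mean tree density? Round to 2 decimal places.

N = 2438; weights Wₕ = Nₕ/N = (0.3232, 0.3052, 0.1813, 0.1903).
x̄_st = Σ Wₕ·x̄ₕ = 0.3232·525.3 + 0.3052·674.5 + 0.1813·694.5 + 0.1903·373.1 ≈ 572.5397...
→ 572.54.

572.54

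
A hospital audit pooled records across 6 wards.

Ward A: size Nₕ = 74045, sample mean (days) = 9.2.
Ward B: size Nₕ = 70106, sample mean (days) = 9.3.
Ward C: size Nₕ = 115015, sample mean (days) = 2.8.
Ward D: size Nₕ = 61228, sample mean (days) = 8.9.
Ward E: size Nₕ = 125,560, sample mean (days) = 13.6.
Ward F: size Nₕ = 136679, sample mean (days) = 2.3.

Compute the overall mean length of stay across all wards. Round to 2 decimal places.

x̄_st = (Σ Nₕx̄ₕ) / (Σ Nₕ) = (74045·9.2 + 70106·9.3 + 115015·2.8 + 61228·8.9 + 125560·13.6 + 136679·2.3) / 582633
= 4222148.7 / 582633 = 7.2467... → 7.25.

7.25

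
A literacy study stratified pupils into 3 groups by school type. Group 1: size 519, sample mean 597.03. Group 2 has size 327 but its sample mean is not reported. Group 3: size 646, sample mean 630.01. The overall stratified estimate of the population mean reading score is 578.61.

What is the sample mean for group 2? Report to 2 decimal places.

Σ Nₕx̄ₕ = N·μ, so 327·x̄_2 = 1492·578.61 − (519·597.03 + 646·630.01).
= 863286.12 − 716845.03 = 146441.09.
x̄_2 = 146441.09 / 327 = 447.8321... → 447.83.

447.83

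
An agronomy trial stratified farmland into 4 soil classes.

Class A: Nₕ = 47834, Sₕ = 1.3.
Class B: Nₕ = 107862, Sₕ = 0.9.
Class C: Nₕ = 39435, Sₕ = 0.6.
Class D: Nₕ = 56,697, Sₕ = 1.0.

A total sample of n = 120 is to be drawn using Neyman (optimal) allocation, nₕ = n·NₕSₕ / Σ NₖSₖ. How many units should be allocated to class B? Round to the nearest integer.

Σ NₕSₕ = 47834·1.3 + 107862·0.9 + 39435·0.6 + 56697·1.0 = 239618.
Share for B: 97075.8/239618 = 0.40513.
n_B = 120 × 0.40513 = 48.615... → 49.

49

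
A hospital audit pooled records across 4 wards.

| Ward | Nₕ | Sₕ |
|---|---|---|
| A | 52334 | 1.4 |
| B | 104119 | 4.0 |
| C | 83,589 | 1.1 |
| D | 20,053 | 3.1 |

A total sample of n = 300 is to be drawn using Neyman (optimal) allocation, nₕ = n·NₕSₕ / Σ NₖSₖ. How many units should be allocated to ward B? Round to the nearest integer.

194

A: NₕSₕ = 52334·1.4 = 73267.6
B: NₕSₕ = 104119·4.0 = 416476
C: NₕSₕ = 83589·1.1 = 91947.9
D: NₕSₕ = 20053·3.1 = 62164.3
Σ NₕSₕ = 643855.8.
n_B = 300·416476/643855.8 = 194.054... → 194.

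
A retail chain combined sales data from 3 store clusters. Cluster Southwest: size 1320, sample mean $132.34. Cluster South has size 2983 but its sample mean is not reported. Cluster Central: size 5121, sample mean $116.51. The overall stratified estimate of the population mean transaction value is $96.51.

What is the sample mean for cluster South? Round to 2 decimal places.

46.32

N = 1320 + 2983 + 5121 = 9424.
Overall total = μ·N = 96.51·9424 = 909510.24.
Subtract the known strata: 1320·132.34 + 5121·116.51 = 771336.51.
Remaining total for cluster South: 909510.24 − 771336.51 = 138173.73.
Divide by its size: 138173.73 / 2983 = 46.3204... → 46.32.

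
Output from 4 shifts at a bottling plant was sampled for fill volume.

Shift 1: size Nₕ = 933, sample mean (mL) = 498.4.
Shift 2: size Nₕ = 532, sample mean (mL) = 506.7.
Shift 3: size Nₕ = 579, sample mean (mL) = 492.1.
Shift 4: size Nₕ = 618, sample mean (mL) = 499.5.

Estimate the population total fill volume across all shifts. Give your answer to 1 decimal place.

1328188.5

1: 933·498.4 = 465007.2
2: 532·506.7 = 269564.4
3: 579·492.1 = 284925.9
4: 618·499.5 = 308691
τ̂ = Σ Nₕx̄ₕ = 1328188.5.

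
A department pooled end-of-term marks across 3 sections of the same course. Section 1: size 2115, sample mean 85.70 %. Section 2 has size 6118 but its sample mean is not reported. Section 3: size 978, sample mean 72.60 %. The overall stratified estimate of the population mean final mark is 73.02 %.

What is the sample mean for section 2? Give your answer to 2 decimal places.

Σ Nₕx̄ₕ = N·μ, so 6118·x̄_2 = 9211·73.02 − (2115·85.70 + 978·72.60).
= 672587.22 − 252258.3 = 420328.92.
x̄_2 = 420328.92 / 6118 = 68.7036... → 68.70.

68.70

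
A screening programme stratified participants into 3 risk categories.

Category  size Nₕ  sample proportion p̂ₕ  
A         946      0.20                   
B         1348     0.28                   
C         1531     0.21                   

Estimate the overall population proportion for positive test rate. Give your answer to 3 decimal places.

Wₕ = Nₕ/N with N = 3825: 0.2473, 0.3524, 0.4003.
p̂_st = 0.2473·0.20 + 0.3524·0.28 + 0.4003·0.21 ≈ 0.23220... → 0.232.

0.232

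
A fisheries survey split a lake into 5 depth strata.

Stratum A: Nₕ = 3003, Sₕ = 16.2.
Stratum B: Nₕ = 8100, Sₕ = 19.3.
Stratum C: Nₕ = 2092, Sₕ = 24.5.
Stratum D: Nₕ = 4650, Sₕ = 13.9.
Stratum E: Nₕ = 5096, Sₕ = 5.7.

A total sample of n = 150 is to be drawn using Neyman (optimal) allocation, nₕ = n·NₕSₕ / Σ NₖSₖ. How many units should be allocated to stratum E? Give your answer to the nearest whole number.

12

A: NₕSₕ = 3003·16.2 = 48648.6
B: NₕSₕ = 8100·19.3 = 156330
C: NₕSₕ = 2092·24.5 = 51254
D: NₕSₕ = 4650·13.9 = 64635
E: NₕSₕ = 5096·5.7 = 29047.2
Σ NₕSₕ = 349914.8.
n_E = 150·29047.2/349914.8 = 12.452... → 12.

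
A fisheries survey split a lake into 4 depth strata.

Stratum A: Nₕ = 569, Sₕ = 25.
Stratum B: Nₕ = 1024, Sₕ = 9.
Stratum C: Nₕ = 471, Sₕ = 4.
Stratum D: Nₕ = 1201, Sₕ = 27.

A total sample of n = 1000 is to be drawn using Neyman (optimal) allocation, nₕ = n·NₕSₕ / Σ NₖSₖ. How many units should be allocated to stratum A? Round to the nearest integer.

Σ NₕSₕ = 569·25 + 1024·9 + 471·4 + 1201·27 = 57752.
Share for A: 14225/57752 = 0.24631.
n_A = 1000 × 0.24631 = 246.312... → 246.

246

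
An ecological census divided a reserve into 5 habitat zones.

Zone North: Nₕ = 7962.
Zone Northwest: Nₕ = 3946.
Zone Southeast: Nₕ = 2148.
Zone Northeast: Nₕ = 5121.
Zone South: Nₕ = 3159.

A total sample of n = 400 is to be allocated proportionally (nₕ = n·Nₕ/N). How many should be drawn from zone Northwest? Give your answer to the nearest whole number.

71

Share of zone Northwest = 3946/22336 = 0.17667.
Allocate 400 × 0.17667 = 70.666... → 71.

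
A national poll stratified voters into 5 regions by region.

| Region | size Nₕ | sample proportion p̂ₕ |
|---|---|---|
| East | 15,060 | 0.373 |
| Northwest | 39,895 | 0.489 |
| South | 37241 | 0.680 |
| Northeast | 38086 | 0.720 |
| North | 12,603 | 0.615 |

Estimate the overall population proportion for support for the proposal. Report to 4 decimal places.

0.5992

Wₕ = Nₕ/N with N = 142885: 0.1054, 0.2792, 0.2606, 0.2666, 0.0882.
p̂_st = 0.1054·0.373 + 0.2792·0.489 + 0.2606·0.680 + 0.2666·0.720 + 0.0882·0.615 ≈ 0.599242... → 0.5992.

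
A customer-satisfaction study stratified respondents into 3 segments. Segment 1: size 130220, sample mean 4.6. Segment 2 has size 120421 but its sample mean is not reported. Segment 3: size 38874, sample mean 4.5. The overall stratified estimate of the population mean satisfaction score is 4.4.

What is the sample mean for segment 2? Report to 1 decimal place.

4.2

N = 130220 + 120421 + 38874 = 289515.
Overall total = μ·N = 4.4·289515 = 1273866.
Subtract the known strata: 130220·4.6 + 38874·4.5 = 773945.
Remaining total for segment 2: 1273866 − 773945 = 499921.
Divide by its size: 499921 / 120421 = 4.151... → 4.2.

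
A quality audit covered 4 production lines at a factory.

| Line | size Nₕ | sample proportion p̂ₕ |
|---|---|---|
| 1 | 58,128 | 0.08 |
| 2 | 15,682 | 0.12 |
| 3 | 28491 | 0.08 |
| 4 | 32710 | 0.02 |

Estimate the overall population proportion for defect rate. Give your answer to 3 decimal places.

0.070

N = 58128 + 15682 + 28491 + 32710 = 135011.
Overall proportion = Σ (Nₕ/N)·p̂ₕ.
Σ Nₕp̂ₕ = 4650.24 + 1881.84 + 2279.28 + 654.2 = 9465.56.
9465.56 / 135011 = 0.07011... → 0.070.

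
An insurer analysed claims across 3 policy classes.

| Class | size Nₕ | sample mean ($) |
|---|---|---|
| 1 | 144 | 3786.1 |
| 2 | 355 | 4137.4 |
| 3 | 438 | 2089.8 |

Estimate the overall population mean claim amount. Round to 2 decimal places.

N = 144 + 355 + 438 = 937.
Weight each subgroup mean by Nₕ/N and sum.
Σ Nₕx̄ₕ = 144·3786.1 + 355·4137.4 + 438·2089.8 = 545198.4 + 1468777 + 915332.4 = 2929307.8.
Divide by N: 2929307.8 / 937 = 3126.2623... → 3126.26.

3126.26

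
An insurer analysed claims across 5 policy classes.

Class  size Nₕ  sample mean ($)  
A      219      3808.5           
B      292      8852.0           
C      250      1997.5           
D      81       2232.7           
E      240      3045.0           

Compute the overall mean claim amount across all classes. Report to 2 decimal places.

N = 1082; weights Wₕ = Nₕ/N = (0.2024, 0.2699, 0.2311, 0.0749, 0.2218).
x̄_st = Σ Wₕ·x̄ₕ = 0.2024·3808.5 + 0.2699·8852.0 + 0.2311·1997.5 + 0.0749·2232.7 + 0.2218·3045.0 ≈ 4463.8348...
→ 4463.83.

4463.83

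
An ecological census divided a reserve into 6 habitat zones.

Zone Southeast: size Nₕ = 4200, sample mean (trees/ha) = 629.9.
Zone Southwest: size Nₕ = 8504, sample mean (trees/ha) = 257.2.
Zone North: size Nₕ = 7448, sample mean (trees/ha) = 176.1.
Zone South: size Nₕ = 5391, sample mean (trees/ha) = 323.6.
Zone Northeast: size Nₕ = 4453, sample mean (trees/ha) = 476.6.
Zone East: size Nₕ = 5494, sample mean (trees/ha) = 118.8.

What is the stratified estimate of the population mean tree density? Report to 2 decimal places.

300.48

N = 35490; weights Wₕ = Nₕ/N = (0.1183, 0.2396, 0.2099, 0.1519, 0.1255, 0.1548).
x̄_st = Σ Wₕ·x̄ₕ = 0.1183·629.9 + 0.2396·257.2 + 0.2099·176.1 + 0.1519·323.6 + 0.1255·476.6 + 0.1548·118.8 ≈ 300.4766...
→ 300.48.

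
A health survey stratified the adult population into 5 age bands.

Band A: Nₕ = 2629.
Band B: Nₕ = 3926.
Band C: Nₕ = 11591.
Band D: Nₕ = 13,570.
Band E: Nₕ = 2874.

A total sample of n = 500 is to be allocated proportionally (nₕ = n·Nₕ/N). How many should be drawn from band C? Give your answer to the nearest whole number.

N = 2629 + 3926 + 11591 + 13570 + 2874 = 34590.
n_C = 500·11591/34590 = 167.548... → 168.

168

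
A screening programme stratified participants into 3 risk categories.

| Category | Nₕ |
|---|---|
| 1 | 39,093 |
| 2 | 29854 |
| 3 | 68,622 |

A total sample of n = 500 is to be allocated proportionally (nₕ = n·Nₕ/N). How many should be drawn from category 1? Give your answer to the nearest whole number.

Share of category 1 = 39093/137569 = 0.28417.
Allocate 500 × 0.28417 = 142.085... → 142.

142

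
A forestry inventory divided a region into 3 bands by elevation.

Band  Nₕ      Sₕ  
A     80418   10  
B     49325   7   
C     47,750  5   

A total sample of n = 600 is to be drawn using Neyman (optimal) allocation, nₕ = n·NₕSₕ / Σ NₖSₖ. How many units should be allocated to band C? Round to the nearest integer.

103

Σ NₕSₕ = 80418·10 + 49325·7 + 47750·5 = 1388205.
Share for C: 238750/1388205 = 0.17198.
n_C = 600 × 0.17198 = 103.191... → 103.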